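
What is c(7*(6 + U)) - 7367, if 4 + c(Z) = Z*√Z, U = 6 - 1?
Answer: -7371 + 77*√77 ≈ -6695.3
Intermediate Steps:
U = 5
c(Z) = -4 + Z^(3/2) (c(Z) = -4 + Z*√Z = -4 + Z^(3/2))
c(7*(6 + U)) - 7367 = (-4 + (7*(6 + 5))^(3/2)) - 7367 = (-4 + (7*11)^(3/2)) - 7367 = (-4 + 77^(3/2)) - 7367 = (-4 + 77*√77) - 7367 = -7371 + 77*√77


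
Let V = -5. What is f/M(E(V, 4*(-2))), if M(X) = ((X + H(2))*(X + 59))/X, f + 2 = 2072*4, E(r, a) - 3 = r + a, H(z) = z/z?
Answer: 27620/147 ≈ 187.89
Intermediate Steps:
H(z) = 1
E(r, a) = 3 + a + r (E(r, a) = 3 + (r + a) = 3 + (a + r) = 3 + a + r)
f = 8286 (f = -2 + 2072*4 = -2 + 8288 = 8286)
M(X) = (1 + X)*(59 + X)/X (M(X) = ((X + 1)*(X + 59))/X = ((1 + X)*(59 + X))/X = (1 + X)*(59 + X)/X)
f/M(E(V, 4*(-2))) = 8286/(60 + (3 + 4*(-2) - 5) + 59/(3 + 4*(-2) - 5)) = 8286/(60 + (3 - 8 - 5) + 59/(3 - 8 - 5)) = 8286/(60 - 10 + 59/(-10)) = 8286/(60 - 10 + 59*(-1/10)) = 8286/(60 - 10 - 59/10) = 8286/(441/10) = 8286*(10/441) = 27620/147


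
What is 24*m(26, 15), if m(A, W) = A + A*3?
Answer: 2496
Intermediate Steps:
m(A, W) = 4*A (m(A, W) = A + 3*A = 4*A)
24*m(26, 15) = 24*(4*26) = 24*104 = 2496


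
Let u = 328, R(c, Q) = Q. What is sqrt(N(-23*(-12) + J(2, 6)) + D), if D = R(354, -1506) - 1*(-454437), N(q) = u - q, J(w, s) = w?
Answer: sqrt(452981) ≈ 673.04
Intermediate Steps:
N(q) = 328 - q
D = 452931 (D = -1506 - 1*(-454437) = -1506 + 454437 = 452931)
sqrt(N(-23*(-12) + J(2, 6)) + D) = sqrt((328 - (-23*(-12) + 2)) + 452931) = sqrt((328 - (276 + 2)) + 452931) = sqrt((328 - 1*278) + 452931) = sqrt((328 - 278) + 452931) = sqrt(50 + 452931) = sqrt(452981)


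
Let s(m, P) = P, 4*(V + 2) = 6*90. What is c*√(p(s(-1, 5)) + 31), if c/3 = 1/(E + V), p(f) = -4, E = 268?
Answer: 9*√3/401 ≈ 0.038874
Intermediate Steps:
V = 133 (V = -2 + (6*90)/4 = -2 + (¼)*540 = -2 + 135 = 133)
c = 3/401 (c = 3/(268 + 133) = 3/401 ≈ 0.0074813)
c*√(p(s(-1, 5)) + 31) = 3*√(-4 + 31)/401 = 3*√27/401 = 3*(3*√3)/401 = 9*√3/401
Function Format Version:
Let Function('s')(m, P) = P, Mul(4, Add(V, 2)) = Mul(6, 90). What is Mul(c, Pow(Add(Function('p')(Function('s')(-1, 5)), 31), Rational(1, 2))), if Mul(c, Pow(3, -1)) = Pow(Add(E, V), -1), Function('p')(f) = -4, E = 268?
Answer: Mul(Rational(9, 401), Pow(3, Rational(1, 2))) ≈ 0.038874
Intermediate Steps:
V = 133 (V = Add(-2, Mul(Rational(1, 4), Mul(6, 90))) = Add(-2, Mul(Rational(1, 4), 540)) = Add(-2, 135) = 133)
c = Rational(3, 401) (c = Mul(3, Pow(Add(268, 133), -1)) = Mul(3, Pow(401, -1)) = Mul(3, Rational(1, 401)) = Rational(3, 401) ≈ 0.0074813)
Mul(c, Pow(Add(Function('p')(Function('s')(-1, 5)), 31), Rational(1, 2))) = Mul(Rational(3, 401), Pow(Add(-4, 31), Rational(1, 2))) = Mul(Rational(3, 401), Pow(27, Rational(1, 2))) = Mul(Rational(3, 401), Mul(3, Pow(3, Rational(1, 2)))) = Mul(Rational(9, 401), Pow(3, Rational(1, 2)))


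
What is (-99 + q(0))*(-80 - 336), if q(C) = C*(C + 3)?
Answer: 41184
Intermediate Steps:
q(C) = C*(3 + C)
(-99 + q(0))*(-80 - 336) = (-99 + 0*(3 + 0))*(-80 - 336) = (-99 + 0*3)*(-416) = (-99 + 0)*(-416) = -99*(-416) = 41184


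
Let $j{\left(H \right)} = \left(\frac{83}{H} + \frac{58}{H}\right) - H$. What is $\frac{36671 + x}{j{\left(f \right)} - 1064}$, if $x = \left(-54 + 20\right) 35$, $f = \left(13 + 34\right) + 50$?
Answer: $- \frac{1147219}{37492} \approx -30.599$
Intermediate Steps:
$f = 97$ ($f = 47 + 50 = 97$)
$x = -1190$ ($x = \left(-34\right) 35 = -1190$)
$j{\left(H \right)} = - H + \frac{141}{H}$ ($j{\left(H \right)} = \frac{141}{H} - H = - H + \frac{141}{H}$)
$\frac{36671 + x}{j{\left(f \right)} - 1064} = \frac{36671 - 1190}{\left(\left(-1\right) 97 + \frac{141}{97}\right) - 1064} = \frac{35481}{\left(-97 + 141 \cdot \frac{1}{97}\right) - 1064} = \frac{35481}{\left(-97 + \frac{141}{97}\right) - 1064} = \frac{35481}{- \frac{9268}{97} - 1064} = \frac{35481}{- \frac{112476}{97}} = 35481 \left(- \frac{97}{112476}\right) = - \frac{1147219}{37492}$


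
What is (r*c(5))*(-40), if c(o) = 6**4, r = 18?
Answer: -933120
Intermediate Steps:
c(o) = 1296
(r*c(5))*(-40) = (18*1296)*(-40) = 23328*(-40) = -933120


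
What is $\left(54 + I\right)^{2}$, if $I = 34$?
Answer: $7744$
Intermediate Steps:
$\left(54 + I\right)^{2} = \left(54 + 34\right)^{2} = 88^{2} = 7744$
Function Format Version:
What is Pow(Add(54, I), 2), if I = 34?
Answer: 7744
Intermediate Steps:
Pow(Add(54, I), 2) = Pow(Add(54, 34), 2) = Pow(88, 2) = 7744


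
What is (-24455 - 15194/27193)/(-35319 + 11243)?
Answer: 9366479/9221108 ≈ 1.0158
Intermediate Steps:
(-24455 - 15194/27193)/(-35319 + 11243) = (-24455 - 15194*1/27193)/(-24076) = (-24455 - 214/383)*(-1/24076) = -9366479/383*(-1/24076) = 9366479/9221108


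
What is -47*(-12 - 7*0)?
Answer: 564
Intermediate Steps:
-47*(-12 - 7*0) = -47*(-12 + 0) = -47*(-12) = 564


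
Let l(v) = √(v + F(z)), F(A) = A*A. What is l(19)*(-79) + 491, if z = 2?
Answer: 491 - 79*√23 ≈ 112.13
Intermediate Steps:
F(A) = A²
l(v) = √(4 + v) (l(v) = √(v + 2²) = √(v + 4) = √(4 + v))
l(19)*(-79) + 491 = √(4 + 19)*(-79) + 491 = √23*(-79) + 491 = -79*√23 + 491 = 491 - 79*√23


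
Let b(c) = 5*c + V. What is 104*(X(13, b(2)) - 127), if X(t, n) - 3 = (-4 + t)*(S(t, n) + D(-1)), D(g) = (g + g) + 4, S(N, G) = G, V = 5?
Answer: 3016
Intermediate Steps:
b(c) = 5 + 5*c (b(c) = 5*c + 5 = 5 + 5*c)
D(g) = 4 + 2*g (D(g) = 2*g + 4 = 4 + 2*g)
X(t, n) = 3 + (-4 + t)*(2 + n) (X(t, n) = 3 + (-4 + t)*(n + (4 + 2*(-1))) = 3 + (-4 + t)*(n + (4 - 2)) = 3 + (-4 + t)*(n + 2) = 3 + (-4 + t)*(2 + n))
104*(X(13, b(2)) - 127) = 104*((-5 - 4*(5 + 5*2) + 2*13 + (5 + 5*2)*13) - 127) = 104*((-5 - 4*(5 + 10) + 26 + (5 + 10)*13) - 127) = 104*((-5 - 4*15 + 26 + 15*13) - 127) = 104*((-5 - 60 + 26 + 195) - 127) = 104*(156 - 127) = 104*29 = 3016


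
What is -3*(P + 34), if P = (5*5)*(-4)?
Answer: 198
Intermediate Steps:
P = -100 (P = 25*(-4) = -100)
-3*(P + 34) = -3*(-100 + 34) = -3*(-66) = 198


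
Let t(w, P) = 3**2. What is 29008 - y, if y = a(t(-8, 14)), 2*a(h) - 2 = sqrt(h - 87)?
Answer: 29007 - I*sqrt(78)/2 ≈ 29007.0 - 4.4159*I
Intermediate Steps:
t(w, P) = 9
a(h) = 1 + sqrt(-87 + h)/2 (a(h) = 1 + sqrt(h - 87)/2 = 1 + sqrt(-87 + h)/2)
y = 1 + I*sqrt(78)/2 (y = 1 + sqrt(-87 + 9)/2 = 1 + sqrt(-78)/2 = 1 + (I*sqrt(78))/2 = 1 + I*sqrt(78)/2 ≈ 1.0 + 4.4159*I)
29008 - y = 29008 - (1 + I*sqrt(78)/2) = 29008 + (-1 - I*sqrt(78)/2) = 29007 - I*sqrt(78)/2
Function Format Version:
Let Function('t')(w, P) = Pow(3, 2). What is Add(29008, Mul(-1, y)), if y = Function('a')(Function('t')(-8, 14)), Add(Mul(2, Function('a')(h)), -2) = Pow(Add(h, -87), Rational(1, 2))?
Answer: Add(29007, Mul(Rational(-1, 2), I, Pow(78, Rational(1, 2)))) ≈ Add(29007., Mul(-4.4159, I))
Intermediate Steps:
Function('t')(w, P) = 9
Function('a')(h) = Add(1, Mul(Rational(1, 2), Pow(Add(-87, h), Rational(1, 2)))) (Function('a')(h) = Add(1, Mul(Rational(1, 2), Pow(Add(h, -87), Rational(1, 2)))) = Add(1, Mul(Rational(1, 2), Pow(Add(-87, h), Rational(1, 2)))))
y = Add(1, Mul(Rational(1, 2), I, Pow(78, Rational(1, 2)))) (y = Add(1, Mul(Rational(1, 2), Pow(Add(-87, 9), Rational(1, 2)))) = Add(1, Mul(Rational(1, 2), Pow(-78, Rational(1, 2)))) = Add(1, Mul(Rational(1, 2), Mul(I, Pow(78, Rational(1, 2))))) = Add(1, Mul(Rational(1, 2), I, Pow(78, Rational(1, 2)))) ≈ Add(1.0000, Mul(4.4159, I)))
Add(29008, Mul(-1, y)) = Add(29008, Mul(-1, Add(1, Mul(Rational(1, 2), I, Pow(78, Rational(1, 2)))))) = Add(29008, Add(-1, Mul(Rational(-1, 2), I, Pow(78, Rational(1, 2))))) = Add(29007, Mul(Rational(-1, 2), I, Pow(78, Rational(1, 2))))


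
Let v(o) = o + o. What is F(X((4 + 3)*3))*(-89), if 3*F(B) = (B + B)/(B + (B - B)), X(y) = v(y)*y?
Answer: -178/3 ≈ -59.333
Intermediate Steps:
v(o) = 2*o
X(y) = 2*y**2 (X(y) = (2*y)*y = 2*y**2)
F(B) = 2/3 (F(B) = ((B + B)/(B + (B - B)))/3 = ((2*B)/(B + 0))/3 = ((2*B)/B)/3 = (1/3)*2 = 2/3)
F(X((4 + 3)*3))*(-89) = (2/3)*(-89) = -178/3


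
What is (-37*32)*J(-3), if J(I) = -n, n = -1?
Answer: -1184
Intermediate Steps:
J(I) = 1 (J(I) = -1*(-1) = 1)
(-37*32)*J(-3) = -37*32*1 = -1184*1 = -1184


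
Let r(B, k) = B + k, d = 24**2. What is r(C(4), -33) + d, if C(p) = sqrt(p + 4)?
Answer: 543 + 2*sqrt(2) ≈ 545.83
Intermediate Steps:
C(p) = sqrt(4 + p)
d = 576
r(C(4), -33) + d = (sqrt(4 + 4) - 33) + 576 = (sqrt(8) - 33) + 576 = (2*sqrt(2) - 33) + 576 = (-33 + 2*sqrt(2)) + 576 = 543 + 2*sqrt(2)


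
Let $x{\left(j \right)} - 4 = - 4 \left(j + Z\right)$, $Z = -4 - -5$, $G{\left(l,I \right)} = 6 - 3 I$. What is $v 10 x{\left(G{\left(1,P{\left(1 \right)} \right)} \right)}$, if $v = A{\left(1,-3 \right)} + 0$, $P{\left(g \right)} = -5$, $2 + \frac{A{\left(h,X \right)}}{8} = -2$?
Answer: $26880$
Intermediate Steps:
$A{\left(h,X \right)} = -32$ ($A{\left(h,X \right)} = -16 + 8 \left(-2\right) = -16 - 16 = -32$)
$v = -32$ ($v = -32 + 0 = -32$)
$Z = 1$ ($Z = -4 + 5 = 1$)
$x{\left(j \right)} = - 4 j$ ($x{\left(j \right)} = 4 - 4 \left(j + 1\right) = 4 - 4 \left(1 + j\right) = 4 - \left(4 + 4 j\right) = - 4 j$)
$v 10 x{\left(G{\left(1,P{\left(1 \right)} \right)} \right)} = \left(-32\right) 10 \left(- 4 \left(6 - -15\right)\right) = - 320 \left(- 4 \left(6 + 15\right)\right) = - 320 \left(\left(-4\right) 21\right) = \left(-320\right) \left(-84\right) = 26880$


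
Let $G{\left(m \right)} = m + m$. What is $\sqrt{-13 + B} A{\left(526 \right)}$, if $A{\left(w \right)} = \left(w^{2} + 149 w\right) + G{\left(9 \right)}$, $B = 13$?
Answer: $0$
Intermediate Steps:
$G{\left(m \right)} = 2 m$
$A{\left(w \right)} = 18 + w^{2} + 149 w$ ($A{\left(w \right)} = \left(w^{2} + 149 w\right) + 2 \cdot 9 = \left(w^{2} + 149 w\right) + 18 = 18 + w^{2} + 149 w$)
$\sqrt{-13 + B} A{\left(526 \right)} = \sqrt{-13 + 13} \left(18 + 526^{2} + 149 \cdot 526\right) = \sqrt{0} \left(18 + 276676 + 78374\right) = 0 \cdot 355068 = 0$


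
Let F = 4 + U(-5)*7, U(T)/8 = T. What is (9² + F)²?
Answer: 38025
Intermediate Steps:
U(T) = 8*T
F = -276 (F = 4 + (8*(-5))*7 = 4 - 40*7 = 4 - 280 = -276)
(9² + F)² = (9² - 276)² = (81 - 276)² = (-195)² = 38025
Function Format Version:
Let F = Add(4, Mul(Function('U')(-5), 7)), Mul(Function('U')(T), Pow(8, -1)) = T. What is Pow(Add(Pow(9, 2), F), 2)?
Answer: 38025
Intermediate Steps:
Function('U')(T) = Mul(8, T)
F = -276 (F = Add(4, Mul(Mul(8, -5), 7)) = Add(4, Mul(-40, 7)) = Add(4, -280) = -276)
Pow(Add(Pow(9, 2), F), 2) = Pow(Add(Pow(9, 2), -276), 2) = Pow(Add(81, -276), 2) = Pow(-195, 2) = 38025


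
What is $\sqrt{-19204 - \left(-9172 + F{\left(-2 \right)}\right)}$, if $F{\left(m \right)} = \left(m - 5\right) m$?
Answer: $i \sqrt{10046} \approx 100.23 i$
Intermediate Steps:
$F{\left(m \right)} = m \left(-5 + m\right)$ ($F{\left(m \right)} = \left(-5 + m\right) m = m \left(-5 + m\right)$)
$\sqrt{-19204 - \left(-9172 + F{\left(-2 \right)}\right)} = \sqrt{-19204 + \left(9172 - - 2 \left(-5 - 2\right)\right)} = \sqrt{-19204 + \left(9172 - \left(-2\right) \left(-7\right)\right)} = \sqrt{-19204 + \left(9172 - 14\right)} = \sqrt{-19204 + 9158} = \sqrt{-10046} = i \sqrt{10046}$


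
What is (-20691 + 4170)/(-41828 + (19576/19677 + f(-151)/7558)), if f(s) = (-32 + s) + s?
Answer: 1228491366543/3110233580479 ≈ 0.39498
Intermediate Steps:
f(s) = -32 + 2*s
(-20691 + 4170)/(-41828 + (19576/19677 + f(-151)/7558)) = (-20691 + 4170)/(-41828 + (19576/19677 + (-32 + 2*(-151))/7558)) = -16521/(-41828 + (19576*(1/19677) + (-32 - 302)*(1/7558))) = -16521/(-41828 + (19576/19677 - 334*1/7558)) = -16521/(-41828 + (19576/19677 - 167/3779)) = -16521/(-41828 + 70691645/74359383) = -16521/(-3110233580479/74359383) = -16521*(-74359383/3110233580479) = 1228491366543/3110233580479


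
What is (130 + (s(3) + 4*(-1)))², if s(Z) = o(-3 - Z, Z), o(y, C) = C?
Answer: 16641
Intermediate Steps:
s(Z) = Z
(130 + (s(3) + 4*(-1)))² = (130 + (3 + 4*(-1)))² = (130 + (3 - 4))² = (130 - 1)² = 129² = 16641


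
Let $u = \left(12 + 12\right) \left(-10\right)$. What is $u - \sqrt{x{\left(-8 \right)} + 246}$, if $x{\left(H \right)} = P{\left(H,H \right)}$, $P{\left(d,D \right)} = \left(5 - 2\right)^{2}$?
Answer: $-240 - \sqrt{255} \approx -255.97$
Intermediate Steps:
$P{\left(d,D \right)} = 9$ ($P{\left(d,D \right)} = \left(5 - 2\right)^{2} = 3^{2} = 9$)
$x{\left(H \right)} = 9$
$u = -240$ ($u = 24 \left(-10\right) = -240$)
$u - \sqrt{x{\left(-8 \right)} + 246} = -240 - \sqrt{9 + 246} = -240 - \sqrt{255}$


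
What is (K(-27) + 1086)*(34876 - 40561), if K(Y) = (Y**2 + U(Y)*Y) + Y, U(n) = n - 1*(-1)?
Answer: -14155650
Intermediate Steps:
U(n) = 1 + n (U(n) = n + 1 = 1 + n)
K(Y) = Y + Y**2 + Y*(1 + Y) (K(Y) = (Y**2 + (1 + Y)*Y) + Y = (Y**2 + Y*(1 + Y)) + Y = Y + Y**2 + Y*(1 + Y))
(K(-27) + 1086)*(34876 - 40561) = (2*(-27)*(1 - 27) + 1086)*(34876 - 40561) = (2*(-27)*(-26) + 1086)*(-5685) = (1404 + 1086)*(-5685) = 2490*(-5685) = -14155650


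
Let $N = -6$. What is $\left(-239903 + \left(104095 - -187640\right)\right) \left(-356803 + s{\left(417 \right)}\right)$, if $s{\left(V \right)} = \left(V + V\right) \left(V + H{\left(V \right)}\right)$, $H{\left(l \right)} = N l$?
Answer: $-108623959576$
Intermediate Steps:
$H{\left(l \right)} = - 6 l$
$s{\left(V \right)} = - 10 V^{2}$ ($s{\left(V \right)} = \left(V + V\right) \left(V - 6 V\right) = 2 V \left(- 5 V\right) = - 10 V^{2}$)
$\left(-239903 + \left(104095 - -187640\right)\right) \left(-356803 + s{\left(417 \right)}\right) = \left(-239903 + \left(104095 - -187640\right)\right) \left(-356803 - 10 \cdot 417^{2}\right) = \left(-239903 + \left(104095 + 187640\right)\right) \left(-356803 - 1738890\right) = \left(-239903 + 291735\right) \left(-356803 - 1738890\right) = 51832 \left(-2095693\right) = -108623959576$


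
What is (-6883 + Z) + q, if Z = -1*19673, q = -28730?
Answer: -55286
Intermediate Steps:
Z = -19673
(-6883 + Z) + q = (-6883 - 19673) - 28730 = -26556 - 28730 = -55286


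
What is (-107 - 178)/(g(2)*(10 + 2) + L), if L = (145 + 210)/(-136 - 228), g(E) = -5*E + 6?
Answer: 103740/17827 ≈ 5.8193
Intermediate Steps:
g(E) = 6 - 5*E
L = -355/364 (L = 355/(-364) = 355*(-1/364) = -355/364 ≈ -0.97528)
(-107 - 178)/(g(2)*(10 + 2) + L) = (-107 - 178)/((6 - 5*2)*(10 + 2) - 355/364) = -285/((6 - 10)*12 - 355/364) = -285/(-4*12 - 355/364) = -285/(-48 - 355/364) = -285/(-17827/364) = -285*(-364/17827) = 103740/17827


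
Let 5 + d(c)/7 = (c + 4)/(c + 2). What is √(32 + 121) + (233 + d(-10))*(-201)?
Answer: -163413/4 + 3*√17 ≈ -40841.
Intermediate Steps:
d(c) = -35 + 7*(4 + c)/(2 + c) (d(c) = -35 + 7*((c + 4)/(c + 2)) = -35 + 7*((4 + c)/(2 + c)) = -35 + 7*(4 + c)/(2 + c))
√(32 + 121) + (233 + d(-10))*(-201) = √(32 + 121) + (233 + 14*(-3 - 2*(-10))/(2 - 10))*(-201) = √153 + (233 + 14*(-3 + 20)/(-8))*(-201) = 3*√17 + (233 + 14*(-⅛)*17)*(-201) = 3*√17 + (233 - 119/4)*(-201) = 3*√17 + (813/4)*(-201) = 3*√17 - 163413/4 = -163413/4 + 3*√17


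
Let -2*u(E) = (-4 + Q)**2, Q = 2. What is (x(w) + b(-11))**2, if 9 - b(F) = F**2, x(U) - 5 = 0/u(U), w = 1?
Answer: 11449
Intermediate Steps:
u(E) = -2 (u(E) = -(-4 + 2)**2/2 = -1/2*(-2)**2 = -1/2*4 = -2)
x(U) = 5 (x(U) = 5 + 0/(-2) = 5 + 0*(-1/2) = 5 + 0 = 5)
b(F) = 9 - F**2
(x(w) + b(-11))**2 = (5 + (9 - 1*(-11)**2))**2 = (5 + (9 - 1*121))**2 = (5 + (9 - 121))**2 = (5 - 112)**2 = (-107)**2 = 11449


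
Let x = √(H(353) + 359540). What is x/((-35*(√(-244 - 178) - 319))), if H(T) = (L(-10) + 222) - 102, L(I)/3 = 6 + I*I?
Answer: 319*√359978/3576405 + 2*I*√37977679/3576405 ≈ 0.053516 + 0.0034463*I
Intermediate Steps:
L(I) = 18 + 3*I² (L(I) = 3*(6 + I*I) = 3*(6 + I²) = 18 + 3*I²)
H(T) = 438 (H(T) = ((18 + 3*(-10)²) + 222) - 102 = ((18 + 3*100) + 222) - 102 = ((18 + 300) + 222) - 102 = (318 + 222) - 102 = 540 - 102 = 438)
x = √359978 (x = √(438 + 359540) = √359978 ≈ 599.98)
x/((-35*(√(-244 - 178) - 319))) = √359978/((-35*(√(-244 - 178) - 319))) = √359978/((-35*(√(-422) - 319))) = √359978/((-35*(I*√422 - 319))) = √359978/((-35*(-319 + I*√422))) = √359978/(11165 - 35*I*√422)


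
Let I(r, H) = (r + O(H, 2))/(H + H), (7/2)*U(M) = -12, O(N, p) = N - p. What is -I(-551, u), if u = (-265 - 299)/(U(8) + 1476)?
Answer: -33954/47 ≈ -722.43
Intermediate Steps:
U(M) = -24/7 (U(M) = (2/7)*(-12) = -24/7)
u = -329/859 (u = (-265 - 299)/(-24/7 + 1476) = -564/10308/7 = -564*7/10308 = -329/859 ≈ -0.38300)
I(r, H) = (-2 + H + r)/(2*H) (I(r, H) = (r + (H - 1*2))/(H + H) = (r + (H - 2))/((2*H)) = (r + (-2 + H))*(1/(2*H)) = (-2 + H + r)*(1/(2*H)) = (-2 + H + r)/(2*H))
-I(-551, u) = -(-2 - 329/859 - 551)/(2*(-329/859)) = -(-859)*(-475356)/(2*329*859) = -1*33954/47 = -33954/47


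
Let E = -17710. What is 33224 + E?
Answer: 15514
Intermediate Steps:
33224 + E = 33224 - 17710 = 15514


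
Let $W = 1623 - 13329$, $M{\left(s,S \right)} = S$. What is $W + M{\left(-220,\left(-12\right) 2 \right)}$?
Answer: $-11730$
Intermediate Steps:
$W = -11706$ ($W = 1623 - 13329 = -11706$)
$W + M{\left(-220,\left(-12\right) 2 \right)} = -11706 - 24 = -11730$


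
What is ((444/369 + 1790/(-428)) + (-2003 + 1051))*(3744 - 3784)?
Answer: 502739140/13161 ≈ 38199.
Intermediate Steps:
((444/369 + 1790/(-428)) + (-2003 + 1051))*(3744 - 3784) = ((444*(1/369) + 1790*(-1/428)) - 952)*(-40) = ((148/123 - 895/214) - 952)*(-40) = (-78413/26322 - 952)*(-40) = -25136957/26322*(-40) = 502739140/13161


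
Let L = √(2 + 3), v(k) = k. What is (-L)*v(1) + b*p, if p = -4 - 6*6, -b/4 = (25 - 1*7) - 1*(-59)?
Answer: 12320 - √5 ≈ 12318.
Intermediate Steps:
b = -308 (b = -4*((25 - 1*7) - 1*(-59)) = -4*((25 - 7) + 59) = -4*(18 + 59) = -4*77 = -308)
L = √5 ≈ 2.2361
p = -40 (p = -4 - 36 = -40)
(-L)*v(1) + b*p = -√5*1 - 308*(-40) = -√5 + 12320 = 12320 - √5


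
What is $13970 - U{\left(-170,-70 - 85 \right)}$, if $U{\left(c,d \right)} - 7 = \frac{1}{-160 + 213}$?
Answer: $\frac{740038}{53} \approx 13963.0$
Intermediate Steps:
$U{\left(c,d \right)} = \frac{372}{53}$ ($U{\left(c,d \right)} = 7 + \frac{1}{-160 + 213} = 7 + \frac{1}{53} = \frac{372}{53}$)
$13970 - U{\left(-170,-70 - 85 \right)} = 13970 - \frac{372}{53} = \frac{740038}{53}$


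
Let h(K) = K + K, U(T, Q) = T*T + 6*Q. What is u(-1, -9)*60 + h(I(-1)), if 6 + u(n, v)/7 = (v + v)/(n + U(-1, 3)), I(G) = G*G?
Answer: -2938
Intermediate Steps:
I(G) = G²
U(T, Q) = T² + 6*Q
u(n, v) = -42 + 14*v/(19 + n) (u(n, v) = -42 + 7*((v + v)/(n + ((-1)² + 6*3))) = -42 + 7*((2*v)/(n + (1 + 18))) = -42 + 7*((2*v)/(n + 19)) = -42 + 7*((2*v)/(19 + n)) = -42 + 7*(2*v/(19 + n)) = -42 + 14*v/(19 + n))
h(K) = 2*K
u(-1, -9)*60 + h(I(-1)) = (14*(-57 - 9 - 3*(-1))/(19 - 1))*60 + 2*(-1)² = (14*(-57 - 9 + 3)/18)*60 + 2*1 = (14*(1/18)*(-63))*60 + 2 = -49*60 + 2 = -2940 + 2 = -2938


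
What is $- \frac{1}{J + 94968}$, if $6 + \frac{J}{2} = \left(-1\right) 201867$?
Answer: $\frac{1}{308778} \approx 3.2386 \cdot 10^{-6}$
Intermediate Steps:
$J = -403746$ ($J = -12 + 2 \left(\left(-1\right) 201867\right) = -12 + 2 \left(-201867\right) = -12 - 403734 = -403746$)
$- \frac{1}{J + 94968} = - \frac{1}{-403746 + 94968} = - \frac{1}{-308778} = \left(-1\right) \left(- \frac{1}{308778}\right) = \frac{1}{308778}$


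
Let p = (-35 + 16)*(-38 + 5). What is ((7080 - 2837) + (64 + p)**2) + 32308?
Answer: 514032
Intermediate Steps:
p = 627 (p = -19*(-33) = 627)
((7080 - 2837) + (64 + p)**2) + 32308 = ((7080 - 2837) + (64 + 627)**2) + 32308 = (4243 + 691**2) + 32308 = (4243 + 477481) + 32308 = 481724 + 32308 = 514032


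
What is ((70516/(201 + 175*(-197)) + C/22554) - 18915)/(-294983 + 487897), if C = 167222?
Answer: -1827181604047/18640696158693 ≈ -0.098021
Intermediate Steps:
((70516/(201 + 175*(-197)) + C/22554) - 18915)/(-294983 + 487897) = ((70516/(201 + 175*(-197)) + 167222/22554) - 18915)/(-294983 + 487897) = ((70516/(201 - 34475) + 167222*(1/22554)) - 18915)/192914 = ((70516/(-34274) + 83611/11277) - 18915)*(1/192914) = ((70516*(-1/34274) + 83611/11277) - 18915)*(1/192914) = ((-35258/17137 + 83611/11277) - 18915)*(1/192914) = (1035237241/193253949 - 18915)*(1/192914) = -3654363208094/193253949*1/192914 = -1827181604047/18640696158693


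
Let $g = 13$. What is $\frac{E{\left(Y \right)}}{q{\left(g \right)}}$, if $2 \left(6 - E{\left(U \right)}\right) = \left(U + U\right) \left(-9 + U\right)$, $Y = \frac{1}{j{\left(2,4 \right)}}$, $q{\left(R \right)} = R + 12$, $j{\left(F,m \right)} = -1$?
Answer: $- \frac{4}{25} \approx -0.16$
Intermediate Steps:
$q{\left(R \right)} = 12 + R$
$Y = -1$ ($Y = \frac{1}{-1} = -1$)
$E{\left(U \right)} = 6 - U \left(-9 + U\right)$ ($E{\left(U \right)} = 6 - \frac{\left(U + U\right) \left(-9 + U\right)}{2} = 6 - \frac{2 U \left(-9 + U\right)}{2} = 6 - U \left(-9 + U\right)$)
$\frac{E{\left(Y \right)}}{q{\left(g \right)}} = \frac{6 - \left(-1\right)^{2} + 9 \left(-1\right)}{12 + 13} = \frac{6 - 1 - 9}{25} = \left(6 - 1 - 9\right) \frac{1}{25} = \left(-4\right) \frac{1}{25} = - \frac{4}{25}$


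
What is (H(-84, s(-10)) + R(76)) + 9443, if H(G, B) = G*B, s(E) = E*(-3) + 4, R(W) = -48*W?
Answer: 2939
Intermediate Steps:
s(E) = 4 - 3*E (s(E) = -3*E + 4 = 4 - 3*E)
H(G, B) = B*G
(H(-84, s(-10)) + R(76)) + 9443 = ((4 - 3*(-10))*(-84) - 48*76) + 9443 = ((4 + 30)*(-84) - 3648) + 9443 = (34*(-84) - 3648) + 9443 = (-2856 - 3648) + 9443 = -6504 + 9443 = 2939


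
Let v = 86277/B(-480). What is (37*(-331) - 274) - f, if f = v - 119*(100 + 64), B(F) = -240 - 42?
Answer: 686289/94 ≈ 7300.9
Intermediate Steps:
B(F) = -282
v = -28759/94 (v = 86277/(-282) = 86277*(-1/282) = -28759/94 ≈ -305.95)
f = -1863263/94 (f = -28759/94 - 119*(100 + 64) = -28759/94 - 119*164 = -28759/94 - 19516 = -1863263/94 ≈ -19822.)
(37*(-331) - 274) - f = (37*(-331) - 274) - 1*(-1863263/94) = (-12247 - 274) + 1863263/94 = -12521 + 1863263/94 = 686289/94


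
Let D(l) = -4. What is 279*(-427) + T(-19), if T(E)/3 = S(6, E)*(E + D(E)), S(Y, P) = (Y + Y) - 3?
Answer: -119754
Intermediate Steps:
S(Y, P) = -3 + 2*Y (S(Y, P) = 2*Y - 3 = -3 + 2*Y)
T(E) = -108 + 27*E (T(E) = 3*((-3 + 2*6)*(E - 4)) = 3*((-3 + 12)*(-4 + E)) = 3*(9*(-4 + E)) = 3*(-36 + 9*E) = -108 + 27*E)
279*(-427) + T(-19) = 279*(-427) + (-108 + 27*(-19)) = -119133 + (-108 - 513) = -119133 - 621 = -119754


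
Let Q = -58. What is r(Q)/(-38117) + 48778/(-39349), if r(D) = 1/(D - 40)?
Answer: -182208521199/146986851634 ≈ -1.2396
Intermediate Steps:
r(D) = 1/(-40 + D)
r(Q)/(-38117) + 48778/(-39349) = 1/(-40 - 58*(-38117)) + 48778/(-39349) = -1/38117/(-98) + 48778*(-1/39349) = -1/98*(-1/38117) - 48778/39349 = 1/3735466 - 48778/39349 = -182208521199/146986851634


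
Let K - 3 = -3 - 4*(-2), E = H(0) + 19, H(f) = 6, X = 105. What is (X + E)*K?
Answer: 1040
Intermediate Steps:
E = 25 (E = 6 + 19 = 25)
K = 8 (K = 3 + (-3 - 4*(-2)) = 3 + (-3 + 8) = 3 + 5 = 8)
(X + E)*K = (105 + 25)*8 = 130*8 = 1040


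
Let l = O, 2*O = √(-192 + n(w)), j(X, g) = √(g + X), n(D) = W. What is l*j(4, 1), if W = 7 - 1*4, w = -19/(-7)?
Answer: 3*I*√105/2 ≈ 15.37*I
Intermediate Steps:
w = 19/7 (w = -19*(-⅐) = 19/7 ≈ 2.7143)
W = 3 (W = 7 - 4 = 3)
n(D) = 3
j(X, g) = √(X + g)
O = 3*I*√21/2 (O = √(-192 + 3)/2 = √(-189)/2 = (3*I*√21)/2 = 3*I*√21/2 ≈ 6.8739*I)
l = 3*I*√21/2 ≈ 6.8739*I
l*j(4, 1) = (3*I*√21/2)*√(4 + 1) = (3*I*√21/2)*√5 = 3*I*√105/2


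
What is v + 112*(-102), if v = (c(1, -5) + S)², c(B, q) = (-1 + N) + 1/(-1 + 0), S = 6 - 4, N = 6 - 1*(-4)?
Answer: -11324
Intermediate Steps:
N = 10 (N = 6 + 4 = 10)
S = 2
c(B, q) = 8 (c(B, q) = (-1 + 10) + 1/(-1 + 0) = 9 + 1/(-1) = 9 - 1 = 8)
v = 100 (v = (8 + 2)² = 10² = 100)
v + 112*(-102) = 100 + 112*(-102) = 100 - 11424 = -11324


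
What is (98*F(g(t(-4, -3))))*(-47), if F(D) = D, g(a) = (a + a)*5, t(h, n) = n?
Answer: 138180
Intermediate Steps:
g(a) = 10*a (g(a) = (2*a)*5 = 10*a)
(98*F(g(t(-4, -3))))*(-47) = (98*(10*(-3)))*(-47) = (98*(-30))*(-47) = -2940*(-47) = 138180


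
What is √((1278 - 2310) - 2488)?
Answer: 8*I*√55 ≈ 59.33*I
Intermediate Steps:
√((1278 - 2310) - 2488) = √(-1032 - 2488) = √(-3520) = 8*I*√55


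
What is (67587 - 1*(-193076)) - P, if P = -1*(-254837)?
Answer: 5826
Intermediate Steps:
P = 254837
(67587 - 1*(-193076)) - P = (67587 - 1*(-193076)) - 1*254837 = (67587 + 193076) - 254837 = 260663 - 254837 = 5826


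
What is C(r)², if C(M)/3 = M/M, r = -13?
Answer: 9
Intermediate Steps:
C(M) = 3 (C(M) = 3*(M/M) = 3*1 = 3)
C(r)² = 3² = 9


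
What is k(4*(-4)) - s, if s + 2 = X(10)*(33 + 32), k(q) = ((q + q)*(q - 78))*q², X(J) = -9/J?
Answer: 1540217/2 ≈ 7.7011e+5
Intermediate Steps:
k(q) = 2*q³*(-78 + q) (k(q) = ((2*q)*(-78 + q))*q² = (2*q*(-78 + q))*q² = 2*q³*(-78 + q))
s = -121/2 (s = -2 + (-9/10)*(33 + 32) = -2 - 9*⅒*65 = -2 - 9/10*65 = -2 - 117/2 = -121/2 ≈ -60.500)
k(4*(-4)) - s = 2*(4*(-4))³*(-78 + 4*(-4)) - 1*(-121/2) = 2*(-16)³*(-78 - 16) + 121/2 = 2*(-4096)*(-94) + 121/2 = 770048 + 121/2 = 1540217/2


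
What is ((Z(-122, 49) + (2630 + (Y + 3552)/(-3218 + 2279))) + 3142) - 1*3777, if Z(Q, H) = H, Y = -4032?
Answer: 639932/313 ≈ 2044.5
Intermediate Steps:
((Z(-122, 49) + (2630 + (Y + 3552)/(-3218 + 2279))) + 3142) - 1*3777 = ((49 + (2630 + (-4032 + 3552)/(-3218 + 2279))) + 3142) - 1*3777 = ((49 + (2630 - 480/(-939))) + 3142) - 3777 = ((49 + (2630 - 480*(-1/939))) + 3142) - 3777 = ((49 + (2630 + 160/313)) + 3142) - 3777 = ((49 + 823350/313) + 3142) - 3777 = (838687/313 + 3142) - 3777 = 1822133/313 - 3777 = 639932/313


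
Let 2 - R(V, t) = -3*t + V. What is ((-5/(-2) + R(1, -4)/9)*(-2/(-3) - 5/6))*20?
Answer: -115/27 ≈ -4.2593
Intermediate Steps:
R(V, t) = 2 - V + 3*t (R(V, t) = 2 - (-3*t + V) = 2 - (V - 3*t) = 2 + (-V + 3*t) = 2 - V + 3*t)
((-5/(-2) + R(1, -4)/9)*(-2/(-3) - 5/6))*20 = ((-5/(-2) + (2 - 1*1 + 3*(-4))/9)*(-2/(-3) - 5/6))*20 = ((-5*(-1/2) + (2 - 1 - 12)*(1/9))*(-2*(-1/3) - 5*1/6))*20 = ((5/2 - 11*1/9)*(2/3 - 5/6))*20 = ((5/2 - 11/9)*(-1/6))*20 = ((23/18)*(-1/6))*20 = -23/108*20 = -115/27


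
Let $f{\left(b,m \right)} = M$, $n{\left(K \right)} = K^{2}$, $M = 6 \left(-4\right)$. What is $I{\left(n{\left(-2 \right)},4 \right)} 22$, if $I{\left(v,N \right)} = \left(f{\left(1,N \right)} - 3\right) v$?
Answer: $-2376$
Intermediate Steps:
$M = -24$
$f{\left(b,m \right)} = -24$
$I{\left(v,N \right)} = - 27 v$ ($I{\left(v,N \right)} = \left(-24 - 3\right) v = - 27 v$)
$I{\left(n{\left(-2 \right)},4 \right)} 22 = - 27 \left(-2\right)^{2} \cdot 22 = \left(-27\right) 4 \cdot 22 = \left(-108\right) 22 = -2376$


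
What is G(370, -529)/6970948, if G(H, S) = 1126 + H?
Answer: 374/1742737 ≈ 0.00021460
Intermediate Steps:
G(370, -529)/6970948 = (1126 + 370)/6970948 = 1496*(1/6970948) = 374/1742737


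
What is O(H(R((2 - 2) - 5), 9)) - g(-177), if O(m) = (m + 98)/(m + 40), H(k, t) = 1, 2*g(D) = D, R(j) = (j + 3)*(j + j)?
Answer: 7455/82 ≈ 90.915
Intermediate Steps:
R(j) = 2*j*(3 + j) (R(j) = (3 + j)*(2*j) = 2*j*(3 + j))
g(D) = D/2
O(m) = (98 + m)/(40 + m)
O(H(R((2 - 2) - 5), 9)) - g(-177) = (98 + 1)/(40 + 1) - (-177)/2 = 99/41 - 1*(-177/2) = (1/41)*99 + 177/2 = 99/41 + 177/2 = 7455/82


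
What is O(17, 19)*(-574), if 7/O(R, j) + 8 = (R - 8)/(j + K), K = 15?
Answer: 136612/263 ≈ 519.44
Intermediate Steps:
O(R, j) = 7/(-8 + (-8 + R)/(15 + j)) (O(R, j) = 7/(-8 + (R - 8)/(j + 15)) = 7/(-8 + (-8 + R)/(15 + j)))
O(17, 19)*(-574) = (7*(-15 - 1*19)/(128 - 1*17 + 8*19))*(-574) = (7*(-15 - 19)/(128 - 17 + 152))*(-574) = (7*(-34)/263)*(-574) = (7*(1/263)*(-34))*(-574) = -238/263*(-574) = 136612/263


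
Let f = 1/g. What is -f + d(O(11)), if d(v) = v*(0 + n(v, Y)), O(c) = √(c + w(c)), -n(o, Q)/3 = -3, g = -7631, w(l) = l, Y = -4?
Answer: 1/7631 + 9*√22 ≈ 42.214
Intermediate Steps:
n(o, Q) = 9 (n(o, Q) = -3*(-3) = 9)
O(c) = √2*√c (O(c) = √(c + c) = √(2*c) = √2*√c)
d(v) = 9*v (d(v) = v*(0 + 9) = v*9 = 9*v)
f = -1/7631 (f = 1/(-7631) = -1/7631 ≈ -0.00013104)
-f + d(O(11)) = -1*(-1/7631) + 9*(√2*√11) = 1/7631 + 9*√22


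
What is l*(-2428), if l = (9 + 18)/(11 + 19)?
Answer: -10926/5 ≈ -2185.2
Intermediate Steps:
l = 9/10 (l = 27/30 = 27*(1/30) = 9/10 ≈ 0.90000)
l*(-2428) = (9/10)*(-2428) = -10926/5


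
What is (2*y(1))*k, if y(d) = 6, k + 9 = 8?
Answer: -12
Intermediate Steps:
k = -1 (k = -9 + 8 = -1)
(2*y(1))*k = (2*6)*(-1) = 12*(-1) = -12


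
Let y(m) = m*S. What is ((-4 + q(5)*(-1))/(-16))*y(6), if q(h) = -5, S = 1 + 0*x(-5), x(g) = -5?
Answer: -3/8 ≈ -0.37500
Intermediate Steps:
S = 1 (S = 1 + 0*(-5) = 1 + 0 = 1)
y(m) = m (y(m) = m*1 = m)
((-4 + q(5)*(-1))/(-16))*y(6) = ((-4 - 5*(-1))/(-16))*6 = -(-4 + 5)/16*6 = -1/16*1*6 = -1/16*6 = -3/8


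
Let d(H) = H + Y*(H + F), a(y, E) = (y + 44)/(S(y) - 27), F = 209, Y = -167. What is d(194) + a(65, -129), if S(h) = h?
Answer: -2549957/38 ≈ -67104.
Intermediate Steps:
a(y, E) = (44 + y)/(-27 + y) (a(y, E) = (y + 44)/(y - 27) = (44 + y)/(-27 + y))
d(H) = -34903 - 166*H (d(H) = H - 167*(H + 209) = H - 167*(209 + H) = H + (-34903 - 167*H) = -34903 - 166*H)
d(194) + a(65, -129) = (-34903 - 166*194) + (44 + 65)/(-27 + 65) = (-34903 - 32204) + 109/38 = -67107 + (1/38)*109 = -67107 + 109/38 = -2549957/38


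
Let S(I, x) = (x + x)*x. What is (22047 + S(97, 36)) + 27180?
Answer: 51819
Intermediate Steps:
S(I, x) = 2*x² (S(I, x) = (2*x)*x = 2*x²)
(22047 + S(97, 36)) + 27180 = (22047 + 2*36²) + 27180 = (22047 + 2*1296) + 27180 = (22047 + 2592) + 27180 = 24639 + 27180 = 51819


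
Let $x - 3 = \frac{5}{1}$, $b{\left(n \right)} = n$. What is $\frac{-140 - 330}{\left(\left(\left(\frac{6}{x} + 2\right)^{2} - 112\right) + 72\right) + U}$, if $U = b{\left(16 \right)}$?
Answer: $\frac{7520}{263} \approx 28.593$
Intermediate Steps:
$U = 16$
$x = 8$ ($x = 3 + \frac{5}{1} = 3 + 5 \cdot 1 = 3 + 5 = 8$)
$\frac{-140 - 330}{\left(\left(\left(\frac{6}{x} + 2\right)^{2} - 112\right) + 72\right) + U} = \frac{-140 - 330}{\left(\left(\left(\frac{6}{8} + 2\right)^{2} - 112\right) + 72\right) + 16} = \frac{-140 - 330}{\left(\left(\left(6 \cdot \frac{1}{8} + 2\right)^{2} - 112\right) + 72\right) + 16} = \frac{-140 - 330}{\left(\left(\left(\frac{3}{4} + 2\right)^{2} - 112\right) + 72\right) + 16} = - \frac{470}{\left(\left(\left(\frac{11}{4}\right)^{2} - 112\right) + 72\right) + 16} = - \frac{470}{\left(\left(\frac{121}{16} - 112\right) + 72\right) + 16} = - \frac{470}{\left(- \frac{1671}{16} + 72\right) + 16} = - \frac{470}{- \frac{519}{16} + 16} = - \frac{470}{- \frac{263}{16}} = \left(-470\right) \left(- \frac{16}{263}\right) = \frac{7520}{263}$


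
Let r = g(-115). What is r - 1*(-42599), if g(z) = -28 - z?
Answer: 42686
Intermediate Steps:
r = 87 (r = -28 - 1*(-115) = -28 + 115 = 87)
r - 1*(-42599) = 87 - 1*(-42599) = 87 + 42599 = 42686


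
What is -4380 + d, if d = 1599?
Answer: -2781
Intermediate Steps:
-4380 + d = -4380 + 1599 = -2781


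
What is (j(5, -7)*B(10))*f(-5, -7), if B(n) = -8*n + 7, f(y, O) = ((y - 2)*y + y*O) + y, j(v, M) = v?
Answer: -23725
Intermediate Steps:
f(y, O) = y + O*y + y*(-2 + y) (f(y, O) = ((-2 + y)*y + O*y) + y = (y*(-2 + y) + O*y) + y = (O*y + y*(-2 + y)) + y = y + O*y + y*(-2 + y))
B(n) = 7 - 8*n
(j(5, -7)*B(10))*f(-5, -7) = (5*(7 - 8*10))*(-5*(-1 - 7 - 5)) = (5*(7 - 80))*(-5*(-13)) = (5*(-73))*65 = -365*65 = -23725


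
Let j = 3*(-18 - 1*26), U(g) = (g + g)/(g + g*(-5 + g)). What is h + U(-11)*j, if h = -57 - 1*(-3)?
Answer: -182/5 ≈ -36.400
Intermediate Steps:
U(g) = 2*g/(g + g*(-5 + g)) (U(g) = (2*g)/(g + g*(-5 + g)) = 2*g/(g + g*(-5 + g)))
h = -54 (h = -57 + 3 = -54)
j = -132 (j = 3*(-18 - 26) = 3*(-44) = -132)
h + U(-11)*j = -54 + (2/(-4 - 11))*(-132) = -54 + (2/(-15))*(-132) = -54 + (2*(-1/15))*(-132) = -54 - 2/15*(-132) = -54 + 88/5 = -182/5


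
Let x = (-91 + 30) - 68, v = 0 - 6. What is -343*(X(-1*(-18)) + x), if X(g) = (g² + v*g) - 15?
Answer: -24696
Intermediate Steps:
v = -6
x = -129 (x = -61 - 68 = -129)
X(g) = -15 + g² - 6*g (X(g) = (g² - 6*g) - 15 = -15 + g² - 6*g)
-343*(X(-1*(-18)) + x) = -343*((-15 + (-1*(-18))² - (-6)*(-18)) - 129) = -343*((-15 + 18² - 6*18) - 129) = -343*((-15 + 324 - 108) - 129) = -343*(201 - 129) = -343*72 = -24696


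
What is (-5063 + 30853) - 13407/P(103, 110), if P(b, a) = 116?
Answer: 2978233/116 ≈ 25674.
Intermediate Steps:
(-5063 + 30853) - 13407/P(103, 110) = (-5063 + 30853) - 13407/116 = 25790 - 13407*1/116 = 25790 - 13407/116 = 2978233/116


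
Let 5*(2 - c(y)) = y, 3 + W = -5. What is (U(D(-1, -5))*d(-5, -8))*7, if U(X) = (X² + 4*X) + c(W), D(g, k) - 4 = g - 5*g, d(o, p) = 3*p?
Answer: -83664/5 ≈ -16733.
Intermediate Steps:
W = -8 (W = -3 - 5 = -8)
c(y) = 2 - y/5
D(g, k) = 4 - 4*g (D(g, k) = 4 + (g - 5*g) = 4 - 4*g)
U(X) = 18/5 + X² + 4*X (U(X) = (X² + 4*X) + (2 - ⅕*(-8)) = (X² + 4*X) + (2 + 8/5) = (X² + 4*X) + 18/5 = 18/5 + X² + 4*X)
(U(D(-1, -5))*d(-5, -8))*7 = ((18/5 + (4 - 4*(-1))² + 4*(4 - 4*(-1)))*(3*(-8)))*7 = ((18/5 + (4 + 4)² + 4*(4 + 4))*(-24))*7 = ((18/5 + 8² + 4*8)*(-24))*7 = ((18/5 + 64 + 32)*(-24))*7 = ((498/5)*(-24))*7 = -11952/5*7 = -83664/5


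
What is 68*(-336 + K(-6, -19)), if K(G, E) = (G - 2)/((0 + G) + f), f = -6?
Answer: -68408/3 ≈ -22803.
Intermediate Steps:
K(G, E) = (-2 + G)/(-6 + G) (K(G, E) = (G - 2)/((0 + G) - 6) = (-2 + G)/(G - 6) = (-2 + G)/(-6 + G))
68*(-336 + K(-6, -19)) = 68*(-336 + (-2 - 6)/(-6 - 6)) = 68*(-336 - 8/(-12)) = 68*(-336 - 1/12*(-8)) = 68*(-336 + 2/3) = 68*(-1006/3) = -68408/3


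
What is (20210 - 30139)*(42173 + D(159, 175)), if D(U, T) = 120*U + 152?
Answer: -609690245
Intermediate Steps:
D(U, T) = 152 + 120*U
(20210 - 30139)*(42173 + D(159, 175)) = (20210 - 30139)*(42173 + (152 + 120*159)) = -9929*(42173 + (152 + 19080)) = -9929*(42173 + 19232) = -9929*61405 = -609690245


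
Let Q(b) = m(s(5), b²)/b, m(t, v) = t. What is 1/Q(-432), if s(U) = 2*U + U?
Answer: -144/5 ≈ -28.800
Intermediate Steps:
s(U) = 3*U
Q(b) = 15/b (Q(b) = (3*5)/b = 15/b)
1/Q(-432) = 1/(15/(-432)) = 1/(15*(-1/432)) = 1/(-5/144) = -144/5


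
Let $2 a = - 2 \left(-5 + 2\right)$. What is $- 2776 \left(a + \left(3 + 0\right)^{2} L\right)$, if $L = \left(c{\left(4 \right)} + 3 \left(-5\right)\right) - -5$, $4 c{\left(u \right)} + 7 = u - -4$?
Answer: $235266$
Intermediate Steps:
$c{\left(u \right)} = - \frac{3}{4} + \frac{u}{4}$ ($c{\left(u \right)} = - \frac{7}{4} + \frac{u - -4}{4} = - \frac{7}{4} + \frac{u + 4}{4} = - \frac{7}{4} + \frac{4 + u}{4} = - \frac{7}{4} + \left(1 + \frac{u}{4}\right) = - \frac{3}{4} + \frac{u}{4}$)
$a = 3$ ($a = \frac{\left(-2\right) \left(-5 + 2\right)}{2} = \frac{\left(-2\right) \left(-3\right)}{2} = \frac{1}{2} \cdot 6 = 3$)
$L = - \frac{39}{4}$ ($L = \left(\left(- \frac{3}{4} + \frac{1}{4} \cdot 4\right) + 3 \left(-5\right)\right) - -5 = \left(\left(- \frac{3}{4} + 1\right) - 15\right) + 5 = \left(\frac{1}{4} - 15\right) + 5 = - \frac{59}{4} + 5 = - \frac{39}{4} \approx -9.75$)
$- 2776 \left(a + \left(3 + 0\right)^{2} L\right) = - 2776 \left(3 + \left(3 + 0\right)^{2} \left(- \frac{39}{4}\right)\right) = - 2776 \left(3 + 3^{2} \left(- \frac{39}{4}\right)\right) = - 2776 \left(3 + 9 \left(- \frac{39}{4}\right)\right) = - 2776 \left(3 - \frac{351}{4}\right) = \left(-2776\right) \left(- \frac{339}{4}\right) = 235266$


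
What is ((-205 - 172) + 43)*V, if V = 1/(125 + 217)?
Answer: -167/171 ≈ -0.97661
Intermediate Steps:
V = 1/342 ≈ 0.0029240
((-205 - 172) + 43)*V = ((-205 - 172) + 43)*(1/342) = (-377 + 43)*(1/342) = -334*1/342 = -167/171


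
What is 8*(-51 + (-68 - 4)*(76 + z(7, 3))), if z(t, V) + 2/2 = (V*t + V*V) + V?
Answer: -62616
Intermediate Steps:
z(t, V) = -1 + V + V**2 + V*t (z(t, V) = -1 + ((V*t + V*V) + V) = -1 + ((V*t + V**2) + V) = -1 + ((V**2 + V*t) + V) = -1 + (V + V**2 + V*t) = -1 + V + V**2 + V*t)
8*(-51 + (-68 - 4)*(76 + z(7, 3))) = 8*(-51 + (-68 - 4)*(76 + (-1 + 3 + 3**2 + 3*7))) = 8*(-51 - 72*(76 + (-1 + 3 + 9 + 21))) = 8*(-51 - 72*(76 + 32)) = 8*(-51 - 72*108) = 8*(-51 - 7776) = 8*(-7827) = -62616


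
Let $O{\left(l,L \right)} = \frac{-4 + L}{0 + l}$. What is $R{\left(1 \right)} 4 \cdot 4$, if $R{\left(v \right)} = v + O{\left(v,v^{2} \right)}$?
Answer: $-32$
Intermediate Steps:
$O{\left(l,L \right)} = \frac{-4 + L}{l}$
$R{\left(v \right)} = v + \frac{-4 + v^{2}}{v}$
$R{\left(1 \right)} 4 \cdot 4 = \left(- \frac{4}{1} + 2 \cdot 1\right) 4 \cdot 4 = \left(\left(-4\right) 1 + 2\right) 4 \cdot 4 = \left(-4 + 2\right) 4 \cdot 4 = \left(-2\right) 4 \cdot 4 = \left(-8\right) 4 = -32$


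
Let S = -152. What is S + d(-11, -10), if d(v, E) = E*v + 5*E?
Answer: -92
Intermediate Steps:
d(v, E) = 5*E + E*v
S + d(-11, -10) = -152 - 10*(5 - 11) = -152 - 10*(-6) = -152 + 60 = -92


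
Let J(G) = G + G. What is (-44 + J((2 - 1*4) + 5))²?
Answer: 1444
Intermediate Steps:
J(G) = 2*G
(-44 + J((2 - 1*4) + 5))² = (-44 + 2*((2 - 1*4) + 5))² = (-44 + 2*((2 - 4) + 5))² = (-44 + 2*(-2 + 5))² = (-44 + 2*3)² = (-44 + 6)² = (-38)² = 1444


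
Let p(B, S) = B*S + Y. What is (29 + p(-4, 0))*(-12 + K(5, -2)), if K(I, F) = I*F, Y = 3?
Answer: -704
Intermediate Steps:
K(I, F) = F*I
p(B, S) = 3 + B*S (p(B, S) = B*S + 3 = 3 + B*S)
(29 + p(-4, 0))*(-12 + K(5, -2)) = (29 + (3 - 4*0))*(-12 - 2*5) = (29 + (3 + 0))*(-12 - 10) = (29 + 3)*(-22) = 32*(-22) = -704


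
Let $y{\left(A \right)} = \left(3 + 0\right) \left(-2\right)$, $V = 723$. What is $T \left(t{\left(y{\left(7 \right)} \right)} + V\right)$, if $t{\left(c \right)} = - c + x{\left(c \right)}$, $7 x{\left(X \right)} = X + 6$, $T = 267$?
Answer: $194643$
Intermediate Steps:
$x{\left(X \right)} = \frac{6}{7} + \frac{X}{7}$ ($x{\left(X \right)} = \frac{X + 6}{7} = \frac{6 + X}{7} = \frac{6}{7} + \frac{X}{7}$)
$y{\left(A \right)} = -6$ ($y{\left(A \right)} = 3 \left(-2\right) = -6$)
$t{\left(c \right)} = \frac{6}{7} - \frac{6 c}{7}$ ($t{\left(c \right)} = - c + \left(\frac{6}{7} + \frac{c}{7}\right) = \frac{6}{7} - \frac{6 c}{7}$)
$T \left(t{\left(y{\left(7 \right)} \right)} + V\right) = 267 \left(\left(\frac{6}{7} - - \frac{36}{7}\right) + 723\right) = 267 \left(\left(\frac{6}{7} + \frac{36}{7}\right) + 723\right) = 267 \left(6 + 723\right) = 267 \cdot 729 = 194643$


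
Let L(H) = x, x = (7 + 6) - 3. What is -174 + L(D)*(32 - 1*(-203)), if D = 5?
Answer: 2176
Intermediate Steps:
x = 10 (x = 13 - 3 = 10)
L(H) = 10
-174 + L(D)*(32 - 1*(-203)) = -174 + 10*(32 - 1*(-203)) = -174 + 10*(32 + 203) = -174 + 10*235 = -174 + 2350 = 2176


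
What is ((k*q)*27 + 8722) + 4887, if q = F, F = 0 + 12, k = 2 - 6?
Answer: 12313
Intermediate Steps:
k = -4
F = 12
q = 12
((k*q)*27 + 8722) + 4887 = (-4*12*27 + 8722) + 4887 = (-48*27 + 8722) + 4887 = (-1296 + 8722) + 4887 = 7426 + 4887 = 12313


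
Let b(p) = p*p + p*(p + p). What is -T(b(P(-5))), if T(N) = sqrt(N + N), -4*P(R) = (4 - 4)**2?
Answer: 0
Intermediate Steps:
P(R) = 0 (P(R) = -(4 - 4)**2/4 = -1/4*0**2 = -1/4*0 = 0)
b(p) = 3*p**2 (b(p) = p**2 + p*(2*p) = p**2 + 2*p**2 = 3*p**2)
T(N) = sqrt(2)*sqrt(N) (T(N) = sqrt(2*N) = sqrt(2)*sqrt(N))
-T(b(P(-5))) = -sqrt(2)*sqrt(3*0**2) = -sqrt(2)*sqrt(3*0) = -sqrt(2)*sqrt(0) = -sqrt(2)*0 = -1*0 = 0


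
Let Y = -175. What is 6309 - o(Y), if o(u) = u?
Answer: 6484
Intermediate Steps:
6309 - o(Y) = 6309 - 1*(-175) = 6309 + 175 = 6484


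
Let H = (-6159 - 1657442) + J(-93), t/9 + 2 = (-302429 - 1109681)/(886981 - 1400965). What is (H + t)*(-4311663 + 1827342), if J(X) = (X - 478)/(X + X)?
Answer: 10975248674415538597/2655584 ≈ 4.1329e+12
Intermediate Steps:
t = 576213/85664 (t = -18 + 9*((-302429 - 1109681)/(886981 - 1400965)) = -18 + 9*(-1412110/(-513984)) = -18 + 9*(-1412110*(-1/513984)) = -18 + 9*(706055/256992) = -18 + 2118165/85664 = 576213/85664 ≈ 6.7264)
J(X) = (-478 + X)/(2*X) (J(X) = (-478 + X)/((2*X)) = (-478 + X)*(1/(2*X)) = (-478 + X)/(2*X))
H = -309429215/186 (H = (-6159 - 1657442) + (½)*(-478 - 93)/(-93) = -1663601 + (½)*(-1/93)*(-571) = -1663601 + 571/186 = -309429215/186 ≈ -1.6636e+6)
(H + t)*(-4311663 + 1827342) = (-309429215/186 + 576213/85664)*(-4311663 + 1827342) = -13253418549071/7966752*(-2484321) = 10975248674415538597/2655584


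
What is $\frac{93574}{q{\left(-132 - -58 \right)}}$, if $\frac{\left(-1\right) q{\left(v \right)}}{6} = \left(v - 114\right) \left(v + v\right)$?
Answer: $- \frac{46787}{83472} \approx -0.56051$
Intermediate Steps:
$q{\left(v \right)} = - 12 v \left(-114 + v\right)$ ($q{\left(v \right)} = - 6 \left(v - 114\right) \left(v + v\right) = - 6 \left(-114 + v\right) 2 v = - 6 \cdot 2 v \left(-114 + v\right) = - 12 v \left(-114 + v\right)$)
$\frac{93574}{q{\left(-132 - -58 \right)}} = \frac{93574}{12 \left(-132 - -58\right) \left(114 - \left(-132 - -58\right)\right)} = \frac{93574}{12 \left(-132 + 58\right) \left(114 - \left(-132 + 58\right)\right)} = \frac{93574}{12 \left(-74\right) \left(114 - -74\right)} = \frac{93574}{12 \left(-74\right) \left(114 + 74\right)} = \frac{93574}{12 \left(-74\right) 188} = \frac{93574}{-166944} = 93574 \left(- \frac{1}{166944}\right) = - \frac{46787}{83472}$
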